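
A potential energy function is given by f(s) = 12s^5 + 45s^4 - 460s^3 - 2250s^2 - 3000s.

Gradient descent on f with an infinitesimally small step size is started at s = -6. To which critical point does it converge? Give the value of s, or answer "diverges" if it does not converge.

diverges

f'(s) = 60(s - 5)(s + 1)(s + 2)(s + 5), so f'(-6) = 13200.
Gradient descent moves in the -f' direction, i.e. s is decreasing.
There is no critical point below s=-6, and f' keeps the same sign, so the iterate runs off to −∞.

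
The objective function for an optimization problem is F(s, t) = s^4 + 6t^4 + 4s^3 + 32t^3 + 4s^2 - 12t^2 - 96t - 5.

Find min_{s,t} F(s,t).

-325

F(s,t) separates as P(s) + Q(t) − 5, so its minimum is min P + min Q − 5.
P'(s) = 4s(s + 1)(s + 2) vanishes at s ∈ {-2, -1, 0}; Q'(t) = 24(t - 1)(t + 1)(t + 4) vanishes at t ∈ {-4, -1, 1}.
Local minima of P (where P''>0): P(-2)=0, P(0)=0. Local minima of Q: Q(-4)=-320, Q(1)=-70.
So the global minimum of F is P(-2) + Q(-4) − 5 = 0 − 320 − 5 = -325, attained at (-2, -4).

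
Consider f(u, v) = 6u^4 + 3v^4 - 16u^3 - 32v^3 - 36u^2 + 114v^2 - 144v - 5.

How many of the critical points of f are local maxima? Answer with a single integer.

f separates as a function of u plus a function of v, so ∇f=0 decouples.
∂f/∂u = 24u(u - 3)(u + 1) = 0 at u ∈ {-1, 0, 3}; ∂f/∂v = 12(v - 4)(v - 3)(v - 1) = 0 at v ∈ {1, 3, 4}.
The Hessian is diagonal: diag(f_uu, f_vv). Second derivatives: f_uu(-1)=96, f_uu(0)=-72, f_uu(3)=288; f_vv(1)=72, f_vv(3)=-24, f_vv(4)=36.
Local maxima occur where both diagonal entries negative: (0, 3). Count: 1.

1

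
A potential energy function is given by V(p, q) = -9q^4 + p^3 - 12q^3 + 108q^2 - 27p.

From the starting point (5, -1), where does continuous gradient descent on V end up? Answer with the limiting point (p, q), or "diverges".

V is separable, so gradient descent decouples: p follows -∂V/∂p, q follows -∂V/∂q.
∂V/∂p = 3(p - 3)(p + 3); at p=5 this is 48, so p decreases.
∂V/∂q = -36q(q - 2)(q + 3); at q=-1 this is -216, so q increases.
p converges to its nearest critical value 3 (a local min of the p-part); q converges to 0. The iterate converges to (3, 0).

(3, 0)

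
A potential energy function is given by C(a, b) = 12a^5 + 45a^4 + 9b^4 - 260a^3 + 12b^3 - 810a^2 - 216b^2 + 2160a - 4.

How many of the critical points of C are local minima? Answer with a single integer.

4

C separates as a function of a plus a function of b, so ∇C=0 decouples.
∂C/∂a = 60(a - 3)(a - 1)(a + 3)(a + 4) = 0 at a ∈ {-4, -3, 1, 3}; ∂C/∂b = 36b(b - 3)(b + 4) = 0 at b ∈ {-4, 0, 3}.
The Hessian is diagonal: diag(C_aa, C_bb). Second derivatives: C_aa(-4)=-2100, C_aa(-3)=1440, C_aa(1)=-2400, C_aa(3)=5040; C_bb(-4)=1008, C_bb(0)=-432, C_bb(3)=756.
Local minima occur where both diagonal entries positive: (-3, -4), (-3, 3), (3, -4), (3, 3). Count: 4.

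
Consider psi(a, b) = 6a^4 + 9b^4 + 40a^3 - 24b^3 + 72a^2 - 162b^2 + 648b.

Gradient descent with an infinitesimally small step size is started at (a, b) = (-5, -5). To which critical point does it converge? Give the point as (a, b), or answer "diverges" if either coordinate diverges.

psi is separable, so gradient descent decouples: a follows -∂psi/∂a, b follows -∂psi/∂b.
∂psi/∂a = 24a(a + 2)(a + 3); at a=-5 this is -720, so a increases.
∂psi/∂b = 36(b - 3)(b - 2)(b + 3); at b=-5 this is -4032, so b increases.
a converges to its nearest critical value -3 (a local min of the a-part); b converges to -3. The iterate converges to (-3, -3).

(-3, -3)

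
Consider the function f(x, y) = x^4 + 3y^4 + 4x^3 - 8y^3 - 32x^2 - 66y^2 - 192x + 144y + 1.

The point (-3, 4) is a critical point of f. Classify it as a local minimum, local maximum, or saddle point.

The mixed partial ∂²f/∂x∂y is 0, so the Hessian at any point is diag(f_xx, f_yy) = diag(4(3x^2 + 6x - 16), 12(3y^2 - 4y - 11)).
At (-3, 4): H = diag(-28, 252).
The eigenvalues have opposite signs, so H is indefinite: a saddle point.

saddle point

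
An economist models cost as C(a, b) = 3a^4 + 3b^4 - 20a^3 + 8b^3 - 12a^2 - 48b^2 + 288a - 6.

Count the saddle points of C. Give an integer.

C separates as a function of a plus a function of b, so ∇C=0 decouples.
∂C/∂a = 12(a - 4)(a - 3)(a + 2) = 0 at a ∈ {-2, 3, 4}; ∂C/∂b = 12b(b - 2)(b + 4) = 0 at b ∈ {-4, 0, 2}.
The Hessian is diagonal: diag(C_aa, C_bb). Second derivatives: C_aa(-2)=360, C_aa(3)=-60, C_aa(4)=72; C_bb(-4)=288, C_bb(0)=-96, C_bb(2)=144.
Saddle points occur where the two diagonal entries have opposite signs: (-2, 0), (3, -4), (3, 2), (4, 0). Count: 4.

4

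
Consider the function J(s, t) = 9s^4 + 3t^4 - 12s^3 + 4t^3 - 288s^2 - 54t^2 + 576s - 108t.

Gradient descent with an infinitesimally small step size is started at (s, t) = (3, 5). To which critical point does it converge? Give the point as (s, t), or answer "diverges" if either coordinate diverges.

J is separable, so gradient descent decouples: s follows -∂J/∂s, t follows -∂J/∂t.
∂J/∂s = 36(s - 4)(s - 1)(s + 4); at s=3 this is -504, so s increases.
∂J/∂t = 12(t - 3)(t + 1)(t + 3); at t=5 this is 1152, so t decreases.
s converges to its nearest critical value 4 (a local min of the s-part); t converges to 3. The iterate converges to (4, 3).

(4, 3)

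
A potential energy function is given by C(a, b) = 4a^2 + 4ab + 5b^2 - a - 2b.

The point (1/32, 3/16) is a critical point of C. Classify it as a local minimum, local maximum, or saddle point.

The Hessian of C is constant: H = [[8, 4], [4, 10]].
det(H) = 8·10 − 4² = 64.
det(H) > 0 and tr(H) = 18 > 0, so H is positive definite and the point is a local minimum.

local minimum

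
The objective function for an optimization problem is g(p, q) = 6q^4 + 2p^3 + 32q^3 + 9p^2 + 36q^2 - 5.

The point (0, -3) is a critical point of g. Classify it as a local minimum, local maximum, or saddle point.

The mixed partial ∂²g/∂p∂q is 0, so the Hessian at any point is diag(g_pp, g_qq) = diag(6(2p + 3), 24(3q^2 + 8q + 3)).
At (0, -3): H = diag(18, 144).
Both eigenvalues are positive, so H is positive definite: a local minimum.

local minimum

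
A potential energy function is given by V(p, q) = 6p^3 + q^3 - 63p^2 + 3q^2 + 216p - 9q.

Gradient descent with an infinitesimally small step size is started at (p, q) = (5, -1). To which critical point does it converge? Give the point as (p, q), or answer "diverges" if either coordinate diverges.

V is separable, so gradient descent decouples: p follows -∂V/∂p, q follows -∂V/∂q.
∂V/∂p = 18(p - 4)(p - 3); at p=5 this is 36, so p decreases.
∂V/∂q = 3(q - 1)(q + 3); at q=-1 this is -12, so q increases.
p converges to its nearest critical value 4 (a local min of the p-part); q converges to 1. The iterate converges to (4, 1).

(4, 1)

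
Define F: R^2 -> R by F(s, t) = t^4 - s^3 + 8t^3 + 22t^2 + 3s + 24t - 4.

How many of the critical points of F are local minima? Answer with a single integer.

F separates as a function of s plus a function of t, so ∇F=0 decouples.
∂F/∂s = -3(s - 1)(s + 1) = 0 at s ∈ {-1, 1}; ∂F/∂t = 4(t + 1)(t + 2)(t + 3) = 0 at t ∈ {-3, -2, -1}.
The Hessian is diagonal: diag(F_ss, F_tt). Second derivatives: F_ss(-1)=6, F_ss(1)=-6; F_tt(-3)=8, F_tt(-2)=-4, F_tt(-1)=8.
Local minima occur where both diagonal entries positive: (-1, -3), (-1, -1). Count: 2.

2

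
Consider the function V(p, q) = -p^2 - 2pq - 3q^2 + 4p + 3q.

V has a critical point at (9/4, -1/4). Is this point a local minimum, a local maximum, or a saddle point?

local maximum

The Hessian of V is constant: H = [[-2, -2], [-2, -6]].
det(H) = (-2)·(-6) − (-2)² = 8.
det(H) > 0 and tr(H) = -8 < 0, so H is negative definite and the point is a local maximum.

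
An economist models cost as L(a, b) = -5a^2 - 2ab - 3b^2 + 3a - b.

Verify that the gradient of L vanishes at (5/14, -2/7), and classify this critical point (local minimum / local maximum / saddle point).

local maximum

∇L = (-10a - 2b + 3, -2a - 6b - 1); substituting (5/14, -2/7) gives ∇L = (0, 0), so (5/14, -2/7) is indeed a critical point.
The Hessian of L is constant: H = [[-10, -2], [-2, -6]].
det(H) = (-10)·(-6) − (-2)² = 56.
det(H) > 0 and tr(H) = -16 < 0, so H is negative definite and the point is a local maximum.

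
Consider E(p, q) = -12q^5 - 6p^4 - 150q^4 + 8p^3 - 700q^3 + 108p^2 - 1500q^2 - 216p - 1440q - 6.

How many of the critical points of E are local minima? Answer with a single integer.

E separates as a function of p plus a function of q, so ∇E=0 decouples.
∂E/∂p = -24(p - 3)(p - 1)(p + 3) = 0 at p ∈ {-3, 1, 3}; ∂E/∂q = -60(q + 1)(q + 2)(q + 3)(q + 4) = 0 at q ∈ {-4, -3, -2, -1}.
The Hessian is diagonal: diag(E_pp, E_qq). Second derivatives: E_pp(-3)=-576, E_pp(1)=192, E_pp(3)=-288; E_qq(-4)=360, E_qq(-3)=-120, E_qq(-2)=120, E_qq(-1)=-360.
Local minima occur where both diagonal entries positive: (1, -4), (1, -2). Count: 2.

2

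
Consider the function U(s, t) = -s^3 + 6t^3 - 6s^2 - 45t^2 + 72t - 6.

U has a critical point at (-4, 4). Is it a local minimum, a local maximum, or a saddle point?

The mixed partial ∂²U/∂s∂t is 0, so the Hessian at any point is diag(U_ss, U_tt) = diag(-6(s + 2), 18(2t - 5)).
At (-4, 4): H = diag(12, 54).
Both eigenvalues are positive, so H is positive definite: a local minimum.

local minimum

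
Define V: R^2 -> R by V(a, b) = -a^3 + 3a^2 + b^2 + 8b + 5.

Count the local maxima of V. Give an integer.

V separates as a function of a plus a function of b, so ∇V=0 decouples.
∂V/∂a = -3a(a - 2) = 0 at a ∈ {0, 2}; ∂V/∂b = 2(b + 4) = 0 at b ∈ {-4}.
The Hessian is diagonal: diag(V_aa, V_bb). Second derivatives: V_aa(0)=6, V_aa(2)=-6; V_bb(-4)=2.
Local maxima occur where both diagonal entries negative: none. Count: 0.

0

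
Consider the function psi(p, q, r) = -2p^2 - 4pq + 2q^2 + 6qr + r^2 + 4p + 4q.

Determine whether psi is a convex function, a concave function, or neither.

neither

psi is quadratic, so its Hessian is the constant matrix H = [[-4, -4, 0], [-4, 4, 6], [0, 6, 2]].
Leading principal minors: -4, -32, 80.
Neither pattern holds ⇒ H is indefinite ⇒ neither convex nor concave.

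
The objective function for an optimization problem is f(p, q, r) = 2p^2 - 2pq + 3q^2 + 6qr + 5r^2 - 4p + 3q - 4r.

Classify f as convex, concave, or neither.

f is quadratic, so its Hessian is the constant matrix H = [[4, -2, 0], [-2, 6, 6], [0, 6, 10]].
Leading principal minors: 4, 20, 56.
All positive ⇒ H ≻ 0 ⇒ convex.

convex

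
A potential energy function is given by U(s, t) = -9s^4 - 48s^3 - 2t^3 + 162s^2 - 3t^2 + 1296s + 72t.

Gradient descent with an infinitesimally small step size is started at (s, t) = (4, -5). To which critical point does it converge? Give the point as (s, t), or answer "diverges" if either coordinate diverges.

diverges

U is separable, so gradient descent decouples: s follows -∂U/∂s, t follows -∂U/∂t.
∂U/∂s = -36(s - 3)(s + 3)(s + 4); at s=4 this is -2016, so s increases.
∂U/∂t = -6(t - 3)(t + 4); at t=-5 this is -48, so t increases.
The s-coordinate has no critical point in that direction and runs off to infinity.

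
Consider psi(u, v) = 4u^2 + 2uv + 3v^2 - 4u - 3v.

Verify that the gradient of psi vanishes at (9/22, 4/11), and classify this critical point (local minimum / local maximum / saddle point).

∇psi = (8u + 2v - 4, 2u + 6v - 3); substituting (9/22, 4/11) gives ∇psi = (0, 0), so (9/22, 4/11) is indeed a critical point.
The Hessian of psi is constant: H = [[8, 2], [2, 6]].
det(H) = 8·6 − 2² = 44.
det(H) > 0 and tr(H) = 14 > 0, so H is positive definite and the point is a local minimum.

local minimum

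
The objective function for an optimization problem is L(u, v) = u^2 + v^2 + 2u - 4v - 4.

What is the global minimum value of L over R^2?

L(u,v) separates as P(u) + Q(v) − 4, so its minimum is min P + min Q − 4.
P'(u) = 2u + 2 vanishes at u ∈ {-1}; Q'(v) = 2v - 4 vanishes at v ∈ {2}.
Local minima of P (where P''>0): P(-1)=-1. Local minima of Q: Q(2)=-4.
So the global minimum of L is P(-1) + Q(2) − 4 = -1 − 4 − 4 = -9, attained at (-1, 2).

-9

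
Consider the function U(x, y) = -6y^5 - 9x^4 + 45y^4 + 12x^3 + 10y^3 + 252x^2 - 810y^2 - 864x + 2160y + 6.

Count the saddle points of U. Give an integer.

U separates as a function of x plus a function of y, so ∇U=0 decouples.
∂U/∂x = -36(x - 3)(x - 2)(x + 4) = 0 at x ∈ {-4, 2, 3}; ∂U/∂y = -30(y - 4)(y - 3)(y - 2)(y + 3) = 0 at y ∈ {-3, 2, 3, 4}.
The Hessian is diagonal: diag(U_xx, U_yy). Second derivatives: U_xx(-4)=-1512, U_xx(2)=216, U_xx(3)=-252; U_yy(-3)=6300, U_yy(2)=-300, U_yy(3)=180, U_yy(4)=-420.
Saddle points occur where the two diagonal entries have opposite signs: (-4, -3), (-4, 3), (2, 2), (2, 4), (3, -3), (3, 3). Count: 6.

6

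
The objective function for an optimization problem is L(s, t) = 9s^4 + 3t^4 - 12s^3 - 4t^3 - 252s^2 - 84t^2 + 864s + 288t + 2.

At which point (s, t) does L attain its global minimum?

(-4, -4)

L(s,t) separates as P(s) + Q(t) + 2, so its minimum is min P + min Q + 2.
P'(s) = 36(s - 3)(s - 2)(s + 4) vanishes at s ∈ {-4, 2, 3}; Q'(t) = 12(t - 3)(t - 2)(t + 4) vanishes at t ∈ {-4, 2, 3}.
Local minima of P (where P''>0): P(-4)=-4416, P(3)=729. Local minima of Q: Q(-4)=-1472, Q(3)=243.
So the global minimum of L is P(-4) + Q(-4) + 2 = -4416 − 1472 + 2 = -5886, attained at (-4, -4).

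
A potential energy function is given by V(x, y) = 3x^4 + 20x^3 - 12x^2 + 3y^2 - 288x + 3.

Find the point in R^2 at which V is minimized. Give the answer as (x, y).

(2, 0)

V(x,y) separates as P(x) + Q(y) + 3, so its minimum is min P + min Q + 3.
P'(x) = 12(x - 2)(x + 3)(x + 4) vanishes at x ∈ {-4, -3, 2}; Q'(y) = 6y vanishes at y ∈ {0}.
Local minima of P (where P''>0): P(-4)=448, P(2)=-416. Local minima of Q: Q(0)=0.
So the global minimum of V is P(2) + Q(0) + 3 = -416 + 0 + 3 = -413, attained at (2, 0).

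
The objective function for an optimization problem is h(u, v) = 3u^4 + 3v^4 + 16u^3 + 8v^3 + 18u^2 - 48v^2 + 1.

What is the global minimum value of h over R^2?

-538

h(u,v) separates as P(u) + Q(v) + 1, so its minimum is min P + min Q + 1.
P'(u) = 12u(u + 1)(u + 3) vanishes at u ∈ {-3, -1, 0}; Q'(v) = 12v(v - 2)(v + 4) vanishes at v ∈ {-4, 0, 2}.
Local minima of P (where P''>0): P(-3)=-27, P(0)=0. Local minima of Q: Q(-4)=-512, Q(2)=-80.
So the global minimum of h is P(-3) + Q(-4) + 1 = -27 − 512 + 1 = -538, attained at (-3, -4).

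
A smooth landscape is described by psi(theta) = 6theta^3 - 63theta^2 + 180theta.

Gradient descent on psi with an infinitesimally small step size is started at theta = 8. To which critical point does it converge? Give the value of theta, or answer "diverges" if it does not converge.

5

psi'(theta) = 18(theta - 5)(theta - 2), so psi'(8) = 324.
Gradient descent moves in the -psi' direction, i.e. theta is decreasing.
The nearest critical point in that direction is theta = 5, where psi'' = 54 > 0 (a local minimum). The iterate converges there.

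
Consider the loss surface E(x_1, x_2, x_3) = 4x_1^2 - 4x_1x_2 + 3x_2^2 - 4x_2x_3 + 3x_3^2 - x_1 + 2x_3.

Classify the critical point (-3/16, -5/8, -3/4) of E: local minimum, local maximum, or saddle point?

local minimum

The Hessian is constant: H = [[8, -4, 0], [-4, 6, -4], [0, -4, 6]].
Leading principal minors: Δ₁ = 8, Δ₂ = 32, Δ₃ = 64.
All leading minors are positive, so H is positive definite: a local minimum.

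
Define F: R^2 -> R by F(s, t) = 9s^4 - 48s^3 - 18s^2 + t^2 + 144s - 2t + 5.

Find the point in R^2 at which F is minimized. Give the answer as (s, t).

(4, 1)

F(s,t) separates as P(s) + Q(t) + 5, so its minimum is min P + min Q + 5.
P'(s) = 36(s - 4)(s - 1)(s + 1) vanishes at s ∈ {-1, 1, 4}; Q'(t) = 2(t - 1) vanishes at t ∈ {1}.
Local minima of P (where P''>0): P(-1)=-105, P(4)=-480. Local minima of Q: Q(1)=-1.
So the global minimum of F is P(4) + Q(1) + 5 = -480 − 1 + 5 = -476, attained at (4, 1).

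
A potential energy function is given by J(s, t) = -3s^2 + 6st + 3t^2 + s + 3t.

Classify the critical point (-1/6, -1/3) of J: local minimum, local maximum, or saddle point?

The Hessian of J is constant: H = [[-6, 6], [6, 6]].
det(H) = (-6)·6 − 6² = -72.
Since det(H) < 0, H is indefinite and the critical point is a saddle point.

saddle point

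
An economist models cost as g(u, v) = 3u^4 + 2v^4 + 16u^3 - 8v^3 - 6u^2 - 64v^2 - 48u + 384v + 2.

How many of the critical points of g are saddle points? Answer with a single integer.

g separates as a function of u plus a function of v, so ∇g=0 decouples.
∂g/∂u = 12(u - 1)(u + 1)(u + 4) = 0 at u ∈ {-4, -1, 1}; ∂g/∂v = 8(v - 4)(v - 3)(v + 4) = 0 at v ∈ {-4, 3, 4}.
The Hessian is diagonal: diag(g_uu, g_vv). Second derivatives: g_uu(-4)=180, g_uu(-1)=-72, g_uu(1)=120; g_vv(-4)=448, g_vv(3)=-56, g_vv(4)=64.
Saddle points occur where the two diagonal entries have opposite signs: (-4, 3), (-1, -4), (-1, 4), (1, 3). Count: 4.

4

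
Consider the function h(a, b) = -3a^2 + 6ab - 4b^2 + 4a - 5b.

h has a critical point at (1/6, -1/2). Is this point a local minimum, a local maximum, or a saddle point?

The Hessian of h is constant: H = [[-6, 6], [6, -8]].
det(H) = (-6)·(-8) − 6² = 12.
det(H) > 0 and tr(H) = -14 < 0, so H is negative definite and the point is a local maximum.

local maximum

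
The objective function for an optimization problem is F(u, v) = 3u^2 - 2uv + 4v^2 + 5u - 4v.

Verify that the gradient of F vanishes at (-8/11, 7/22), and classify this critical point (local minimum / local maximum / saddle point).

∇F = (6u - 2v + 5, -2u + 8v - 4); substituting (-8/11, 7/22) gives ∇F = (0, 0), so (-8/11, 7/22) is indeed a critical point.
The Hessian of F is constant: H = [[6, -2], [-2, 8]].
det(H) = 6·8 − (-2)² = 44.
det(H) > 0 and tr(H) = 14 > 0, so H is positive definite and the point is a local minimum.

local minimum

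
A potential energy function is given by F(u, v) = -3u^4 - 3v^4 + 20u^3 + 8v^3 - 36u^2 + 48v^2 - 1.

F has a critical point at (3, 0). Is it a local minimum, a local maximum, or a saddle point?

saddle point

The mixed partial ∂²F/∂u∂v is 0, so the Hessian at any point is diag(F_uu, F_vv) = diag(12(-3u^2 + 10u - 6), 12(-3v^2 + 4v + 8)).
At (3, 0): H = diag(-36, 96).
The eigenvalues have opposite signs, so H is indefinite: a saddle point.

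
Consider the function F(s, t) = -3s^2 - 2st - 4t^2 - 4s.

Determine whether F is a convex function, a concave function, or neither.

concave

F is quadratic, so its Hessian is the constant matrix H = [[-6, -2], [-2, -8]].
det(H) = 44, tr(H) = -14.
det(H) > 0 and tr(H) < 0, so H is negative definite everywhere: concave.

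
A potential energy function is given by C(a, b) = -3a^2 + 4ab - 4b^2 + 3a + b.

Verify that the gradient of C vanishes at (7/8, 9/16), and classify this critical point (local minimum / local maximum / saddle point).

local maximum

∇C = (-6a + 4b + 3, 4a - 8b + 1); substituting (7/8, 9/16) gives ∇C = (0, 0), so (7/8, 9/16) is indeed a critical point.
The Hessian of C is constant: H = [[-6, 4], [4, -8]].
det(H) = (-6)·(-8) − 4² = 32.
det(H) > 0 and tr(H) = -14 < 0, so H is negative definite and the point is a local maximum.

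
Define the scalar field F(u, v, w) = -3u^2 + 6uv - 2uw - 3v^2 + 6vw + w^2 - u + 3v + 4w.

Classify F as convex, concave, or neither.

neither

F is quadratic, so its Hessian is the constant matrix H = [[-6, 6, -2], [6, -6, 6], [-2, 6, 2]].
Leading principal minors: -6, 0, 96.
Neither pattern holds ⇒ H is indefinite ⇒ neither convex nor concave.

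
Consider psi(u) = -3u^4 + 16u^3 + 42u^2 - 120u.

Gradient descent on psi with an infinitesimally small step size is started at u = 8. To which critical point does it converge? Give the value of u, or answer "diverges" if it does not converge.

diverges

psi'(u) = -12(u - 5)(u - 1)(u + 2), so psi'(8) = -2520.
Gradient descent moves in the -psi' direction, i.e. u is increasing.
There is no critical point above u=8, and psi' keeps the same sign, so the iterate runs off to +∞.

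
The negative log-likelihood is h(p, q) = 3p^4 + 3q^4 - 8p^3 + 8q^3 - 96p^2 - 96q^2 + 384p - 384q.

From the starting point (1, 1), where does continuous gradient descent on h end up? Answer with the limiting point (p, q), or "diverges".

h is separable, so gradient descent decouples: p follows -∂h/∂p, q follows -∂h/∂q.
∂h/∂p = 12(p - 4)(p - 2)(p + 4); at p=1 this is 180, so p decreases.
∂h/∂q = 12(q - 4)(q + 2)(q + 4); at q=1 this is -540, so q increases.
p converges to its nearest critical value -4 (a local min of the p-part); q converges to 4. The iterate converges to (-4, 4).

(-4, 4)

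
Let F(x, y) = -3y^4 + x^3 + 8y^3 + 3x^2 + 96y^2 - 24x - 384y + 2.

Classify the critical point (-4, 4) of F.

local maximum

The mixed partial ∂²F/∂x∂y is 0, so the Hessian at any point is diag(F_xx, F_yy) = diag(6(x + 1), 12(-3y^2 + 4y + 16)).
At (-4, 4): H = diag(-18, -192).
Both eigenvalues are negative, so H is negative definite: a local maximum.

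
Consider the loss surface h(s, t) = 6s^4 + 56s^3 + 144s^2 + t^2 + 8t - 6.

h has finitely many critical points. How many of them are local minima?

2

h separates as a function of s plus a function of t, so ∇h=0 decouples.
∂h/∂s = 24s(s + 3)(s + 4) = 0 at s ∈ {-4, -3, 0}; ∂h/∂t = 2(t + 4) = 0 at t ∈ {-4}.
The Hessian is diagonal: diag(h_ss, h_tt). Second derivatives: h_ss(-4)=96, h_ss(-3)=-72, h_ss(0)=288; h_tt(-4)=2.
Local minima occur where both diagonal entries positive: (-4, -4), (0, -4). Count: 2.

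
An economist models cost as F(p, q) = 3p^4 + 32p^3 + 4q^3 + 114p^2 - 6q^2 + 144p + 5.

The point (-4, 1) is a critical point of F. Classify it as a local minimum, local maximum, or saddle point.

The mixed partial ∂²F/∂p∂q is 0, so the Hessian at any point is diag(F_pp, F_qq) = diag(12(3p^2 + 16p + 19), 12(2q - 1)).
At (-4, 1): H = diag(36, 12).
Both eigenvalues are positive, so H is positive definite: a local minimum.

local minimum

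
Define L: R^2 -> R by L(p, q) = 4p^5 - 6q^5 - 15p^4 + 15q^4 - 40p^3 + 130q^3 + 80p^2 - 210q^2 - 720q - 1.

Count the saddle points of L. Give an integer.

L separates as a function of p plus a function of q, so ∇L=0 decouples.
∂L/∂p = 20p(p - 4)(p - 1)(p + 2) = 0 at p ∈ {-2, 0, 1, 4}; ∂L/∂q = -30(q - 4)(q - 2)(q + 1)(q + 3) = 0 at q ∈ {-3, -1, 2, 4}.
The Hessian is diagonal: diag(L_pp, L_qq). Second derivatives: L_pp(-2)=-720, L_pp(0)=160, L_pp(1)=-180, L_pp(4)=1440; L_qq(-3)=2100, L_qq(-1)=-900, L_qq(2)=900, L_qq(4)=-2100.
Saddle points occur where the two diagonal entries have opposite signs: (-2, -3), (-2, 2), (0, -1), (0, 4), (1, -3), (1, 2), (4, -1), (4, 4). Count: 8.

8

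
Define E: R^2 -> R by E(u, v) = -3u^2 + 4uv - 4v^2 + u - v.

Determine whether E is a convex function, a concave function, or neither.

E is quadratic, so its Hessian is the constant matrix H = [[-6, 4], [4, -8]].
det(H) = 32, tr(H) = -14.
det(H) > 0 and tr(H) < 0, so H is negative definite everywhere: concave.

concave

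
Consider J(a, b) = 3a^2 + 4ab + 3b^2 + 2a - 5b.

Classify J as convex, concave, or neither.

J is quadratic, so its Hessian is the constant matrix H = [[6, 4], [4, 6]].
det(H) = 20, tr(H) = 12.
det(H) > 0 and tr(H) > 0, so H is positive definite everywhere: convex.

convex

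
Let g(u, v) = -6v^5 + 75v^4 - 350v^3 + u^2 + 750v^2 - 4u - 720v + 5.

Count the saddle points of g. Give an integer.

2

g separates as a function of u plus a function of v, so ∇g=0 decouples.
∂g/∂u = 2(u - 2) = 0 at u ∈ {2}; ∂g/∂v = -30(v - 4)(v - 3)(v - 2)(v - 1) = 0 at v ∈ {1, 2, 3, 4}.
The Hessian is diagonal: diag(g_uu, g_vv). Second derivatives: g_uu(2)=2; g_vv(1)=180, g_vv(2)=-60, g_vv(3)=60, g_vv(4)=-180.
Saddle points occur where the two diagonal entries have opposite signs: (2, 2), (2, 4). Count: 2.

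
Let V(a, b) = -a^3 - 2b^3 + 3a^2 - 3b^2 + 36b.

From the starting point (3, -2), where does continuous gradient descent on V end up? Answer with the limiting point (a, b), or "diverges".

V is separable, so gradient descent decouples: a follows -∂V/∂a, b follows -∂V/∂b.
∂V/∂a = -3a(a - 2); at a=3 this is -9, so a increases.
∂V/∂b = -6(b - 2)(b + 3); at b=-2 this is 24, so b decreases.
The a-coordinate has no critical point in that direction and runs off to infinity.

diverges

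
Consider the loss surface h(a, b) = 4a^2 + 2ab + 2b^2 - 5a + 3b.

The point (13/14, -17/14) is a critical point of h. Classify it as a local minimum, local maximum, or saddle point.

The Hessian of h is constant: H = [[8, 2], [2, 4]].
det(H) = 8·4 − 2² = 28.
det(H) > 0 and tr(H) = 12 > 0, so H is positive definite and the point is a local minimum.

local minimum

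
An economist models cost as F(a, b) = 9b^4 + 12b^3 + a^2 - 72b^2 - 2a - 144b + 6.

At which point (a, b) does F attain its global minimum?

F(a,b) separates as P(a) + Q(b) + 6, so its minimum is min P + min Q + 6.
P'(a) = 2a - 2 vanishes at a ∈ {1}; Q'(b) = 36(b - 2)(b + 1)(b + 2) vanishes at b ∈ {-2, -1, 2}.
Local minima of P (where P''>0): P(1)=-1. Local minima of Q: Q(-2)=48, Q(2)=-336.
So the global minimum of F is P(1) + Q(2) + 6 = -1 − 336 + 6 = -331, attained at (1, 2).

(1, 2)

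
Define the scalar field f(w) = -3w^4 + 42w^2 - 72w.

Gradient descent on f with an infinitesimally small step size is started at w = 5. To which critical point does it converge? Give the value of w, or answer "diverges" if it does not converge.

diverges

f'(w) = -12(w - 2)(w - 1)(w + 3), so f'(5) = -1152.
Gradient descent moves in the -f' direction, i.e. w is increasing.
There is no critical point above w=5, and f' keeps the same sign, so the iterate runs off to +∞.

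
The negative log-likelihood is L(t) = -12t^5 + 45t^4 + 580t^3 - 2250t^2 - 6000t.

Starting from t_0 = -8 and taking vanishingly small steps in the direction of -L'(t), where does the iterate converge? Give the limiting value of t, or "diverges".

L'(t) = -60(t - 5)(t - 4)(t + 1)(t + 5), so L'(-8) = -196560.
Gradient descent moves in the -L' direction, i.e. t is increasing.
The nearest critical point in that direction is t = -5, where L'' = 21600 > 0 (a local minimum). The iterate converges there.

-5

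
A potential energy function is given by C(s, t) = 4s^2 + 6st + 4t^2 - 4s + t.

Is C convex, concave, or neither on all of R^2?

convex

C is quadratic, so its Hessian is the constant matrix H = [[8, 6], [6, 8]].
det(H) = 28, tr(H) = 16.
det(H) > 0 and tr(H) > 0, so H is positive definite everywhere: convex.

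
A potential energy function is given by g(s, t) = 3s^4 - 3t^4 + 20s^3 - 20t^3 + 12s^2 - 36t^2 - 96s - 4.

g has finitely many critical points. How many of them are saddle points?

g separates as a function of s plus a function of t, so ∇g=0 decouples.
∂g/∂s = 12(s - 1)(s + 2)(s + 4) = 0 at s ∈ {-4, -2, 1}; ∂g/∂t = -12t(t + 2)(t + 3) = 0 at t ∈ {-3, -2, 0}.
The Hessian is diagonal: diag(g_ss, g_tt). Second derivatives: g_ss(-4)=120, g_ss(-2)=-72, g_ss(1)=180; g_tt(-3)=-36, g_tt(-2)=24, g_tt(0)=-72.
Saddle points occur where the two diagonal entries have opposite signs: (-4, -3), (-4, 0), (-2, -2), (1, -3), (1, 0). Count: 5.

5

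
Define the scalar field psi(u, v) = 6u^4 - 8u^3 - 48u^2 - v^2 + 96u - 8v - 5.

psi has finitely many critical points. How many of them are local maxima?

psi separates as a function of u plus a function of v, so ∇psi=0 decouples.
∂psi/∂u = 24(u - 2)(u - 1)(u + 2) = 0 at u ∈ {-2, 1, 2}; ∂psi/∂v = -2(v + 4) = 0 at v ∈ {-4}.
The Hessian is diagonal: diag(psi_uu, psi_vv). Second derivatives: psi_uu(-2)=288, psi_uu(1)=-72, psi_uu(2)=96; psi_vv(-4)=-2.
Local maxima occur where both diagonal entries negative: (1, -4). Count: 1.

1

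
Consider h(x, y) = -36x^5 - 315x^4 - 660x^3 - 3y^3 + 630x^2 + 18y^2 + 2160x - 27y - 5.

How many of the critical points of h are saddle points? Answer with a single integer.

4

h separates as a function of x plus a function of y, so ∇h=0 decouples.
∂h/∂x = -180(x - 1)(x + 1)(x + 3)(x + 4) = 0 at x ∈ {-4, -3, -1, 1}; ∂h/∂y = -9(y - 3)(y - 1) = 0 at y ∈ {1, 3}.
The Hessian is diagonal: diag(h_xx, h_yy). Second derivatives: h_xx(-4)=2700, h_xx(-3)=-1440, h_xx(-1)=2160, h_xx(1)=-7200; h_yy(1)=18, h_yy(3)=-18.
Saddle points occur where the two diagonal entries have opposite signs: (-4, 3), (-3, 1), (-1, 3), (1, 1). Count: 4.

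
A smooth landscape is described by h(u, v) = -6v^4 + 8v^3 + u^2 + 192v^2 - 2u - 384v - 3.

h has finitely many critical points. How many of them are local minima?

1

h separates as a function of u plus a function of v, so ∇h=0 decouples.
∂h/∂u = 2(u - 1) = 0 at u ∈ {1}; ∂h/∂v = -24(v - 4)(v - 1)(v + 4) = 0 at v ∈ {-4, 1, 4}.
The Hessian is diagonal: diag(h_uu, h_vv). Second derivatives: h_uu(1)=2; h_vv(-4)=-960, h_vv(1)=360, h_vv(4)=-576.
Local minima occur where both diagonal entries positive: (1, 1). Count: 1.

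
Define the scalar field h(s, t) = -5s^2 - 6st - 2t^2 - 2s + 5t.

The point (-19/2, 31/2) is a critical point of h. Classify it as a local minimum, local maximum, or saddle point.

local maximum

The Hessian of h is constant: H = [[-10, -6], [-6, -4]].
det(H) = (-10)·(-4) − (-6)² = 4.
det(H) > 0 and tr(H) = -14 < 0, so H is negative definite and the point is a local maximum.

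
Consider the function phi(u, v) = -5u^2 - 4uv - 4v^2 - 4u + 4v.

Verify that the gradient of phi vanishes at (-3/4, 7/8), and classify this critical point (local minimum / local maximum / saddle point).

local maximum

∇phi = (-10u - 4v - 4, -4u - 8v + 4); substituting (-3/4, 7/8) gives ∇phi = (0, 0), so (-3/4, 7/8) is indeed a critical point.
The Hessian of phi is constant: H = [[-10, -4], [-4, -8]].
det(H) = (-10)·(-8) − (-4)² = 64.
det(H) > 0 and tr(H) = -18 < 0, so H is negative definite and the point is a local maximum.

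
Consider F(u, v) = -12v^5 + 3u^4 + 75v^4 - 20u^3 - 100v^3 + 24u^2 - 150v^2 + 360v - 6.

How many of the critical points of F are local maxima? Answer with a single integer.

F separates as a function of u plus a function of v, so ∇F=0 decouples.
∂F/∂u = 12u(u - 4)(u - 1) = 0 at u ∈ {0, 1, 4}; ∂F/∂v = -60(v - 3)(v - 2)(v - 1)(v + 1) = 0 at v ∈ {-1, 1, 2, 3}.
The Hessian is diagonal: diag(F_uu, F_vv). Second derivatives: F_uu(0)=48, F_uu(1)=-36, F_uu(4)=144; F_vv(-1)=1440, F_vv(1)=-240, F_vv(2)=180, F_vv(3)=-480.
Local maxima occur where both diagonal entries negative: (1, 1), (1, 3). Count: 2.

2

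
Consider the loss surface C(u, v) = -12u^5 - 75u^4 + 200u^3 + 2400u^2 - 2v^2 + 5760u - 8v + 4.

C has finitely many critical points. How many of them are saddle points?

C separates as a function of u plus a function of v, so ∇C=0 decouples.
∂C/∂u = -60(u - 4)(u + 2)(u + 3)(u + 4) = 0 at u ∈ {-4, -3, -2, 4}; ∂C/∂v = -4(v + 2) = 0 at v ∈ {-2}.
The Hessian is diagonal: diag(C_uu, C_vv). Second derivatives: C_uu(-4)=960, C_uu(-3)=-420, C_uu(-2)=720, C_uu(4)=-20160; C_vv(-2)=-4.
Saddle points occur where the two diagonal entries have opposite signs: (-4, -2), (-2, -2). Count: 2.

2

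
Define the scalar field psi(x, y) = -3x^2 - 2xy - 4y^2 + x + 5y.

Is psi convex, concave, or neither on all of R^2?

psi is quadratic, so its Hessian is the constant matrix H = [[-6, -2], [-2, -8]].
det(H) = 44, tr(H) = -14.
det(H) > 0 and tr(H) < 0, so H is negative definite everywhere: concave.

concave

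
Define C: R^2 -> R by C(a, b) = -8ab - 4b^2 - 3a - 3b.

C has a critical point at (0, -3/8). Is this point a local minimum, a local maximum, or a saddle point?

saddle point

The Hessian of C is constant: H = [[0, -8], [-8, -8]].
det(H) = 0·(-8) − (-8)² = -64.
Since det(H) < 0, H is indefinite and the critical point is a saddle point.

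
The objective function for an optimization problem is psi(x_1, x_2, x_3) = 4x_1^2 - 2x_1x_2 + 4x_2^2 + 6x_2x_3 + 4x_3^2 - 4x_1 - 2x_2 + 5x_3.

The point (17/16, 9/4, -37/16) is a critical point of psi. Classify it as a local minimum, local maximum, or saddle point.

The Hessian is constant: H = [[8, -2, 0], [-2, 8, 6], [0, 6, 8]].
Leading principal minors: Δ₁ = 8, Δ₂ = 60, Δ₃ = 192.
All leading minors are positive, so H is positive definite: a local minimum.

local minimum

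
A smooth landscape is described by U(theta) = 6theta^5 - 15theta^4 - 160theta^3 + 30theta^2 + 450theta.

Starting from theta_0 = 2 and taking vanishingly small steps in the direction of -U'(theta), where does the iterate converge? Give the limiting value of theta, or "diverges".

5

U'(theta) = 30(theta - 5)(theta - 1)(theta + 1)(theta + 3), so U'(2) = -1350.
Gradient descent moves in the -U' direction, i.e. theta is increasing.
The nearest critical point in that direction is theta = 5, where U'' = 5760 > 0 (a local minimum). The iterate converges there.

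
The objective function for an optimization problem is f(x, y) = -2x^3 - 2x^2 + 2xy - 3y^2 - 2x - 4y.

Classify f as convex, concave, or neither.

The term -2x^3 is cubic, so the Hessian is not constant.
∂²f/∂x² = -12x - 4, which takes both signs as x varies (negative for sufficiently large x). A diagonal entry of the Hessian changing sign means the Hessian is neither positive- nor negative-semidefinite on all of R^2.

neither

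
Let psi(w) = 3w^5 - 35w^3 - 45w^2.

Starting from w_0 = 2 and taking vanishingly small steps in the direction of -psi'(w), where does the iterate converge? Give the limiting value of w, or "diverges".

3

psi'(w) = 15w(w - 3)(w + 1)(w + 2), so psi'(2) = -360.
Gradient descent moves in the -psi' direction, i.e. w is increasing.
The nearest critical point in that direction is w = 3, where psi'' = 900 > 0 (a local minimum). The iterate converges there.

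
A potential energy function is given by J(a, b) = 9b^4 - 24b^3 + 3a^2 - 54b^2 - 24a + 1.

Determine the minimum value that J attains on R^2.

-452

J(a,b) separates as P(a) + Q(b) + 1, so its minimum is min P + min Q + 1.
P'(a) = 6a - 24 vanishes at a ∈ {4}; Q'(b) = 36b(b - 3)(b + 1) vanishes at b ∈ {-1, 0, 3}.
Local minima of P (where P''>0): P(4)=-48. Local minima of Q: Q(-1)=-21, Q(3)=-405.
So the global minimum of J is P(4) + Q(3) + 1 = -48 − 405 + 1 = -452, attained at (4, 3).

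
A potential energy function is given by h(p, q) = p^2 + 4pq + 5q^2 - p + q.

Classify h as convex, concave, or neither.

h is quadratic, so its Hessian is the constant matrix H = [[2, 4], [4, 10]].
det(H) = 4, tr(H) = 12.
det(H) > 0 and tr(H) > 0, so H is positive definite everywhere: convex.

convex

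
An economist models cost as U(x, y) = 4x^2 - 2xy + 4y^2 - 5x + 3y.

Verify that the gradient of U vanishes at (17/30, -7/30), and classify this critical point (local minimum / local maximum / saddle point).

local minimum

∇U = (8x - 2y - 5, -2x + 8y + 3); substituting (17/30, -7/30) gives ∇U = (0, 0), so (17/30, -7/30) is indeed a critical point.
The Hessian of U is constant: H = [[8, -2], [-2, 8]].
det(H) = 8·8 − (-2)² = 60.
det(H) > 0 and tr(H) = 16 > 0, so H is positive definite and the point is a local minimum.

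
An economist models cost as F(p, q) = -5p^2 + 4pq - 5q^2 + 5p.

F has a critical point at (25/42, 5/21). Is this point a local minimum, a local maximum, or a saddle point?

local maximum

The Hessian of F is constant: H = [[-10, 4], [4, -10]].
det(H) = (-10)·(-10) − 4² = 84.
det(H) > 0 and tr(H) = -20 < 0, so H is negative definite and the point is a local maximum.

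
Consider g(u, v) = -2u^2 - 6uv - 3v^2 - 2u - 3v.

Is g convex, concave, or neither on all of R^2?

neither

g is quadratic, so its Hessian is the constant matrix H = [[-4, -6], [-6, -6]].
det(H) = -12, tr(H) = -10.
det(H) < 0, so H is indefinite: neither convex nor concave.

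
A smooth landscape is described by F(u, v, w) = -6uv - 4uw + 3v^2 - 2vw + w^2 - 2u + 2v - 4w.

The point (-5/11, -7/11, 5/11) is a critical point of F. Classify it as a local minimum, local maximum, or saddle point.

saddle point

The Hessian is constant: H = [[0, -6, -4], [-6, 6, -2], [-4, -2, 2]].
Leading principal minors: Δ₁ = 0, Δ₂ = -36, Δ₃ = -264.
The minors fit neither the all-positive nor the alternating-sign pattern, so H is indefinite: a saddle point.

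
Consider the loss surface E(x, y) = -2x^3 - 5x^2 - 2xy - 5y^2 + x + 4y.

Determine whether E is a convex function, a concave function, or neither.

neither

The term -2x^3 is cubic, so the Hessian is not constant.
∂²E/∂x² = -12x - 10, which takes both signs as x varies (negative for sufficiently large x). A diagonal entry of the Hessian changing sign means the Hessian is neither positive- nor negative-semidefinite on all of R^2.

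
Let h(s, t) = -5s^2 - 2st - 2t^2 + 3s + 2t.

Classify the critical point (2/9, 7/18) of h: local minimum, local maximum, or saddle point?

The Hessian of h is constant: H = [[-10, -2], [-2, -4]].
det(H) = (-10)·(-4) − (-2)² = 36.
det(H) > 0 and tr(H) = -14 < 0, so H is negative definite and the point is a local maximum.

local maximum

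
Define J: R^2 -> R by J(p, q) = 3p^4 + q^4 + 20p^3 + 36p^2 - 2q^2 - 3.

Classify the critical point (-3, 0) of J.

The mixed partial ∂²J/∂p∂q is 0, so the Hessian at any point is diag(J_pp, J_qq) = diag(12(3p^2 + 10p + 6), 4(3q^2 - 1)).
At (-3, 0): H = diag(36, -4).
The eigenvalues have opposite signs, so H is indefinite: a saddle point.

saddle point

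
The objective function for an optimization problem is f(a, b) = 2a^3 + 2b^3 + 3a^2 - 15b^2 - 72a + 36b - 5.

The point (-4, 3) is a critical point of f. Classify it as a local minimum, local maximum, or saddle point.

saddle point

The mixed partial ∂²f/∂a∂b is 0, so the Hessian at any point is diag(f_aa, f_bb) = diag(6(2a + 1), 6(2b - 5)).
At (-4, 3): H = diag(-42, 6).
The eigenvalues have opposite signs, so H is indefinite: a saddle point.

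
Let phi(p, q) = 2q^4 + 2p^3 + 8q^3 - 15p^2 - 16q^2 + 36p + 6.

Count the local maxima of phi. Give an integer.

1

phi separates as a function of p plus a function of q, so ∇phi=0 decouples.
∂phi/∂p = 6(p - 3)(p - 2) = 0 at p ∈ {2, 3}; ∂phi/∂q = 8q(q - 1)(q + 4) = 0 at q ∈ {-4, 0, 1}.
The Hessian is diagonal: diag(phi_pp, phi_qq). Second derivatives: phi_pp(2)=-6, phi_pp(3)=6; phi_qq(-4)=160, phi_qq(0)=-32, phi_qq(1)=40.
Local maxima occur where both diagonal entries negative: (2, 0). Count: 1.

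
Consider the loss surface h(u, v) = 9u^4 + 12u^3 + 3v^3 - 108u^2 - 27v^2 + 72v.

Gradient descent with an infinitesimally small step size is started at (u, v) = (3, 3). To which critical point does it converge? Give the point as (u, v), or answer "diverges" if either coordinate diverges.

h is separable, so gradient descent decouples: u follows -∂h/∂u, v follows -∂h/∂v.
∂h/∂u = 36u(u - 2)(u + 3); at u=3 this is 648, so u decreases.
∂h/∂v = 9(v - 4)(v - 2); at v=3 this is -9, so v increases.
u converges to its nearest critical value 2 (a local min of the u-part); v converges to 4. The iterate converges to (2, 4).

(2, 4)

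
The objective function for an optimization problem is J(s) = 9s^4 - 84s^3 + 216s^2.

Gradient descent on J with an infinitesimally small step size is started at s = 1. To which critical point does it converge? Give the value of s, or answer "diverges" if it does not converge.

J'(s) = 36s(s - 4)(s - 3), so J'(1) = 216.
Gradient descent moves in the -J' direction, i.e. s is decreasing.
The nearest critical point in that direction is s = 0, where J'' = 432 > 0 (a local minimum). The iterate converges there.

0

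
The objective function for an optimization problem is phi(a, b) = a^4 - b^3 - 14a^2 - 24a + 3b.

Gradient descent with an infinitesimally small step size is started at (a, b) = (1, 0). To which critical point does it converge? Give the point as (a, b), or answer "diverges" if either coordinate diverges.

phi is separable, so gradient descent decouples: a follows -∂phi/∂a, b follows -∂phi/∂b.
∂phi/∂a = 4(a - 3)(a + 1)(a + 2); at a=1 this is -48, so a increases.
∂phi/∂b = -3(b - 1)(b + 1); at b=0 this is 3, so b decreases.
a converges to its nearest critical value 3 (a local min of the a-part); b converges to -1. The iterate converges to (3, -1).

(3, -1)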